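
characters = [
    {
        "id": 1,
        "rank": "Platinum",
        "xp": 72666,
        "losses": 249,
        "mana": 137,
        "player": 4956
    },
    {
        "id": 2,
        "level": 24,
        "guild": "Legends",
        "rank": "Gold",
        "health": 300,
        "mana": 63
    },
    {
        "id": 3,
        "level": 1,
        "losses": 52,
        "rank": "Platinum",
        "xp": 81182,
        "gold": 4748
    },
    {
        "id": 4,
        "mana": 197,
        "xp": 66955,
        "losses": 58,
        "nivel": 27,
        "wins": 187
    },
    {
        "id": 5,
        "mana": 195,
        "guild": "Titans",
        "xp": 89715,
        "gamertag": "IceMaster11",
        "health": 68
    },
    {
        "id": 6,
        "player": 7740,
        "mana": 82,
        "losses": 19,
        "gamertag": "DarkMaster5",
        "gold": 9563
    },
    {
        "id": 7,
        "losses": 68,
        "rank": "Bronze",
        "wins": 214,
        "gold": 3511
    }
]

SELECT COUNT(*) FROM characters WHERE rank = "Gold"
1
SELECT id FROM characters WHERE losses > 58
[1, 7]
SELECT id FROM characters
[1, 2, 3, 4, 5, 6, 7]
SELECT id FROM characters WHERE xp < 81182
[1, 4]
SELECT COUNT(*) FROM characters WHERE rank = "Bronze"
1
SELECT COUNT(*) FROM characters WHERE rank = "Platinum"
2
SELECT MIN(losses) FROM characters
19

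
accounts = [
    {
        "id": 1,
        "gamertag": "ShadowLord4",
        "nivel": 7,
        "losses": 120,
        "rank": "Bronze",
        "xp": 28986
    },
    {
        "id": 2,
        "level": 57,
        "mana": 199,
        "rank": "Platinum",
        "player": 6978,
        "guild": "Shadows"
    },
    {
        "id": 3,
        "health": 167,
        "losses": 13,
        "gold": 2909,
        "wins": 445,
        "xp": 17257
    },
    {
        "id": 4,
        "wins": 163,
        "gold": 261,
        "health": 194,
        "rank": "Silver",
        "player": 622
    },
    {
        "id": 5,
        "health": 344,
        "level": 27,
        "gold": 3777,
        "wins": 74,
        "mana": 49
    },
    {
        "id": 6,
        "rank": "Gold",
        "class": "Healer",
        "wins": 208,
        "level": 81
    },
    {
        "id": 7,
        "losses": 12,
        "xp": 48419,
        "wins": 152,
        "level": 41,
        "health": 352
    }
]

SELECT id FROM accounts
[1, 2, 3, 4, 5, 6, 7]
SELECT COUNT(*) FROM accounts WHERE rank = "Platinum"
1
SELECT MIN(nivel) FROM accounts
7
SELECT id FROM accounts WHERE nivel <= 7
[1]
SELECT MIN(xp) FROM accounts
17257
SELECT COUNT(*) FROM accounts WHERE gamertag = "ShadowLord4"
1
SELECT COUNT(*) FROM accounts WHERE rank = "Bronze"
1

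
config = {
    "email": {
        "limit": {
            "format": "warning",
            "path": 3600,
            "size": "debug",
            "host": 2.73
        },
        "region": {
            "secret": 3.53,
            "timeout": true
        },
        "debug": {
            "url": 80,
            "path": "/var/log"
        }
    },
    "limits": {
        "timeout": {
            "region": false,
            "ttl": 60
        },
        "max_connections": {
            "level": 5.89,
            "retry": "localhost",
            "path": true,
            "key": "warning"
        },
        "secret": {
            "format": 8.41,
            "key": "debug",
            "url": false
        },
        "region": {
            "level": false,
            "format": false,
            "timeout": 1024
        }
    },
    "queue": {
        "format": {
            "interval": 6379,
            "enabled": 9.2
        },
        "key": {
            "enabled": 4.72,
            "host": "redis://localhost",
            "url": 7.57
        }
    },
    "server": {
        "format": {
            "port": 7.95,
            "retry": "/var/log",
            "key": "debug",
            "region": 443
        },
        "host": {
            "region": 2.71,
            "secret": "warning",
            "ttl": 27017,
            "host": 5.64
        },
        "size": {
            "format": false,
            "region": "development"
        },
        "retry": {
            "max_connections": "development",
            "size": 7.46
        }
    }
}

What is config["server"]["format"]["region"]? 443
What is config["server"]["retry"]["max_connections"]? "development"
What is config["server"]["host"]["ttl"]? 27017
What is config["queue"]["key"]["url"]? 7.57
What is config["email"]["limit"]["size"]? "debug"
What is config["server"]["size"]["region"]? "development"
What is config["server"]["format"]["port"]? 7.95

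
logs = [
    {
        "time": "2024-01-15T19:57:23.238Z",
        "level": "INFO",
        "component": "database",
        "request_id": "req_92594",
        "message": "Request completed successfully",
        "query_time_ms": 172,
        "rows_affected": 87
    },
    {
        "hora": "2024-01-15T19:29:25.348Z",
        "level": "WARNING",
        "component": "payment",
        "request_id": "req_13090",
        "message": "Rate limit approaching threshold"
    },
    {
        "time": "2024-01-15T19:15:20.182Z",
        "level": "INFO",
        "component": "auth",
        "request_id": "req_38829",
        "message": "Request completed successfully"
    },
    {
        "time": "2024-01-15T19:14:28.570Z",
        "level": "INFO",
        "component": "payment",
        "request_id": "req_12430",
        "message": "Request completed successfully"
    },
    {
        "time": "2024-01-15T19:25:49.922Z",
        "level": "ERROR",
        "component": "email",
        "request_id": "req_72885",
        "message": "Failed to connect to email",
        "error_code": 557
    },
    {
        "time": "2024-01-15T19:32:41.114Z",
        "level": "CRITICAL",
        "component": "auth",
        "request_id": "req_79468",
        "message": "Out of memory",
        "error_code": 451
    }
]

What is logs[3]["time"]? "2024-01-15T19:14:28.570Z"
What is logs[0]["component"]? "database"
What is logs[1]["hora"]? "2024-01-15T19:29:25.348Z"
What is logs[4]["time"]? "2024-01-15T19:25:49.922Z"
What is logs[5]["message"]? "Out of memory"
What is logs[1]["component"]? "payment"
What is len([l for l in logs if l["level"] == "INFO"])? 3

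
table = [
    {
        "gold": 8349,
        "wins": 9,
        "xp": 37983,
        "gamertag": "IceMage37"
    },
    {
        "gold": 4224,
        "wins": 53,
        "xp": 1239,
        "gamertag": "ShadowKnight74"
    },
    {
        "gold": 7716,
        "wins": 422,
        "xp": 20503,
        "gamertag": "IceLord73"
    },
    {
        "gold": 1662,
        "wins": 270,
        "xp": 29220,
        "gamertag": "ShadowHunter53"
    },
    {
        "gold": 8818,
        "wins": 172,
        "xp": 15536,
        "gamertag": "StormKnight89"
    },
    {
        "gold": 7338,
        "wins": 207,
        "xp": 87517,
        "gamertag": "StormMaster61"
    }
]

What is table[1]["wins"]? 53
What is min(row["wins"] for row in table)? 9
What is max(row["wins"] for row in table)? 422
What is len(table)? 6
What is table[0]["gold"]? 8349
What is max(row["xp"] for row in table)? 87517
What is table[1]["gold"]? 4224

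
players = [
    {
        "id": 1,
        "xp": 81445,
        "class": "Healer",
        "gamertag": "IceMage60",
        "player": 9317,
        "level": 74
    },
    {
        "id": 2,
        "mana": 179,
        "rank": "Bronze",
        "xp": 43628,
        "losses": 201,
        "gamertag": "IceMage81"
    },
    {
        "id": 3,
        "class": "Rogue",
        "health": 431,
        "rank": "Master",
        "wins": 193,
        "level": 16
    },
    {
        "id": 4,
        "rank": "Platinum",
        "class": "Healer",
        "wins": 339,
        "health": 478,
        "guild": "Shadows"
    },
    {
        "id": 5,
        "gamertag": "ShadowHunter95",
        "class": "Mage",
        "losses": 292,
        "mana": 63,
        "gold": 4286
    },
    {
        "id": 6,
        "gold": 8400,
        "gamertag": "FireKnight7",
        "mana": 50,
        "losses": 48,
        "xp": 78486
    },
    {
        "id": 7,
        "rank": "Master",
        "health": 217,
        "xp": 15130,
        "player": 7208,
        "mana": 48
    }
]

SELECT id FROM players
[1, 2, 3, 4, 5, 6, 7]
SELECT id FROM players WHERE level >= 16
[1, 3]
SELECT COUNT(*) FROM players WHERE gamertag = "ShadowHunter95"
1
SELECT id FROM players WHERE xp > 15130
[1, 2, 6]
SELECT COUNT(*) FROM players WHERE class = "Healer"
2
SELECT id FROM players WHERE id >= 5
[5, 6, 7]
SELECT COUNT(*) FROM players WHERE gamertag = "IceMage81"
1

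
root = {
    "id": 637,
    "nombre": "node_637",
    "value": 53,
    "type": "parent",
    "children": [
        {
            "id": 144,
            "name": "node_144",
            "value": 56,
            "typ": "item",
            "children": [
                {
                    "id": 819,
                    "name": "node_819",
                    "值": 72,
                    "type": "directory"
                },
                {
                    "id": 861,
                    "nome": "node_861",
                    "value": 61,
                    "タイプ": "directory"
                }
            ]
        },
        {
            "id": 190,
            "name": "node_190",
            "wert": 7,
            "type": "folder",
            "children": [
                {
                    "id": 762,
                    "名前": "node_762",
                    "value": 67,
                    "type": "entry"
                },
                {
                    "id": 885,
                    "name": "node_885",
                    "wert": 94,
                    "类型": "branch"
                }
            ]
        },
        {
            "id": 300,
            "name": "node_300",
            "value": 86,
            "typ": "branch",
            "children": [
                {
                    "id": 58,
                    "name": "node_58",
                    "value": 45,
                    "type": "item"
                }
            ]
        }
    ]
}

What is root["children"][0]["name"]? "node_144"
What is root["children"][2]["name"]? "node_300"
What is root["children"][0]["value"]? 56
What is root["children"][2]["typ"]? "branch"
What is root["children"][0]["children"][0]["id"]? 819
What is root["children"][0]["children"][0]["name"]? "node_819"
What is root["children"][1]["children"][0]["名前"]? "node_762"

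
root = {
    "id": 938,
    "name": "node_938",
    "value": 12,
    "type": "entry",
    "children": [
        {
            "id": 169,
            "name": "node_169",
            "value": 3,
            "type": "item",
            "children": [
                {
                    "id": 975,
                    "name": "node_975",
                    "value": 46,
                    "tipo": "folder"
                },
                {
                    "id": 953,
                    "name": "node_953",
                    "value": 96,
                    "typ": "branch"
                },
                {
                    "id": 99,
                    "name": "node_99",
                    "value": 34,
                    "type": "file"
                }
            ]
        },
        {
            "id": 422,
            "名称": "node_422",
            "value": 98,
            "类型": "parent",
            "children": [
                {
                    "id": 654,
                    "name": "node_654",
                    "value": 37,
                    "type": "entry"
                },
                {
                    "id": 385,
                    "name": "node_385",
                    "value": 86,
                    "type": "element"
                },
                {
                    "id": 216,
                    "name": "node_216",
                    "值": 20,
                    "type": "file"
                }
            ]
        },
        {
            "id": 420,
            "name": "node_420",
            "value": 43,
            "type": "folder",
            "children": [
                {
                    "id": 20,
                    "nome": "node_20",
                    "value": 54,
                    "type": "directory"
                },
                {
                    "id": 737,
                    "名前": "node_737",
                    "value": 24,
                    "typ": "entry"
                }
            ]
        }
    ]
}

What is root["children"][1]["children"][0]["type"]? "entry"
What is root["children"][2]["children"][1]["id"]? 737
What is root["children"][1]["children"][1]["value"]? 86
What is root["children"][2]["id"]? 420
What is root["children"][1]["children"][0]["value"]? 37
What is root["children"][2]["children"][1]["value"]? 24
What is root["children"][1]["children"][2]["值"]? 20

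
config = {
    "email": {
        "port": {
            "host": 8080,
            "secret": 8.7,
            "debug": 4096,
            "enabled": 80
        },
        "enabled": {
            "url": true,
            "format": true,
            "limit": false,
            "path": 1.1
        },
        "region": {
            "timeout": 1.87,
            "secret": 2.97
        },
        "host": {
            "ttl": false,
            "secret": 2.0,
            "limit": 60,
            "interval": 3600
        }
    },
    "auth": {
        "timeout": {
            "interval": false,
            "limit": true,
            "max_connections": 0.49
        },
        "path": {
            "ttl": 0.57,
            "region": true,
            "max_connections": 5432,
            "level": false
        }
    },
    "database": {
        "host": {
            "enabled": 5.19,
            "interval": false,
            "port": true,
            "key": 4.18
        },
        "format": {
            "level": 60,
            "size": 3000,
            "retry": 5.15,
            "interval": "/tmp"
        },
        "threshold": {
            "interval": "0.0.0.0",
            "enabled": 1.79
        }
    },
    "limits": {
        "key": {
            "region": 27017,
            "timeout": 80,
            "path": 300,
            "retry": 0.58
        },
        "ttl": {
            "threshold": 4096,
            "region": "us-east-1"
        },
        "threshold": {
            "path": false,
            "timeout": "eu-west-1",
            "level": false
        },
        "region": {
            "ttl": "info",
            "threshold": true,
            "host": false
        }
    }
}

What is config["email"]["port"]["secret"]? 8.7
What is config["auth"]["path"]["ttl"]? 0.57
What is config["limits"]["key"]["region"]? 27017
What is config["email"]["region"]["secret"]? 2.97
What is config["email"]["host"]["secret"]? 2.0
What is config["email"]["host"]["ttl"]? False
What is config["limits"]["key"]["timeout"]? 80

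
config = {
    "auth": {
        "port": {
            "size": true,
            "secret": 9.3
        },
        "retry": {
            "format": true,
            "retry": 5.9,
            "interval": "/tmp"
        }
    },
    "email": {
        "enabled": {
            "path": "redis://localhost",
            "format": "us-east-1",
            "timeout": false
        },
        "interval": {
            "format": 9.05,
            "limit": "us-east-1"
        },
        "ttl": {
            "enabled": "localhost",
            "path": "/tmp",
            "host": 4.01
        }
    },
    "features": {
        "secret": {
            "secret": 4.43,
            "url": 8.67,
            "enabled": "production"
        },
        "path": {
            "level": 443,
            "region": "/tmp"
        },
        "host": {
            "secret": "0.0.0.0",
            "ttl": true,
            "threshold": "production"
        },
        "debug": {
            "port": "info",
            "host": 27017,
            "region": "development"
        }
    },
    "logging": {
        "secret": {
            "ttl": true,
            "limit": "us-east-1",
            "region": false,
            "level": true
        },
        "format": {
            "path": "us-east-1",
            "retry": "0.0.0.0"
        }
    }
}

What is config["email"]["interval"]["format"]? 9.05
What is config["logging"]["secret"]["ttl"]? True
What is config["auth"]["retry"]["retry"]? 5.9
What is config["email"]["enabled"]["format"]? "us-east-1"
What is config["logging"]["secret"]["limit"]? "us-east-1"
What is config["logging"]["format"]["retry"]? "0.0.0.0"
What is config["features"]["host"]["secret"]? "0.0.0.0"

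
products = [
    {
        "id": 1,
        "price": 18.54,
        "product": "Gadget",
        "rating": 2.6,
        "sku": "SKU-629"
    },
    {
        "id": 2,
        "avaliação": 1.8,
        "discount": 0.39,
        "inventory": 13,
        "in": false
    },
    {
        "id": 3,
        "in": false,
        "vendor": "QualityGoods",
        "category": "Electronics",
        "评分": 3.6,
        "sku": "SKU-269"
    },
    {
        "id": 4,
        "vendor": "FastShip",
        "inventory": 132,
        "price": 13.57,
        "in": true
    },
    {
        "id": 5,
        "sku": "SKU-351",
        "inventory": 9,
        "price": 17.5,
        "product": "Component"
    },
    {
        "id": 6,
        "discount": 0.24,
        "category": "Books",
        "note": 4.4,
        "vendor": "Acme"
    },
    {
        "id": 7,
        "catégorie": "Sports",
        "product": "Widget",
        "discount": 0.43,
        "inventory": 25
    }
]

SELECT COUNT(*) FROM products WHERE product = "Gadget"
1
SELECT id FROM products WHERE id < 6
[1, 2, 3, 4, 5]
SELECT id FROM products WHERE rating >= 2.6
[1]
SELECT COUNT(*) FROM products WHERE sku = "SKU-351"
1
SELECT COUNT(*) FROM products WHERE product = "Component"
1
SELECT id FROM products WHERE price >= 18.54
[1]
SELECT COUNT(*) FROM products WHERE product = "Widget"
1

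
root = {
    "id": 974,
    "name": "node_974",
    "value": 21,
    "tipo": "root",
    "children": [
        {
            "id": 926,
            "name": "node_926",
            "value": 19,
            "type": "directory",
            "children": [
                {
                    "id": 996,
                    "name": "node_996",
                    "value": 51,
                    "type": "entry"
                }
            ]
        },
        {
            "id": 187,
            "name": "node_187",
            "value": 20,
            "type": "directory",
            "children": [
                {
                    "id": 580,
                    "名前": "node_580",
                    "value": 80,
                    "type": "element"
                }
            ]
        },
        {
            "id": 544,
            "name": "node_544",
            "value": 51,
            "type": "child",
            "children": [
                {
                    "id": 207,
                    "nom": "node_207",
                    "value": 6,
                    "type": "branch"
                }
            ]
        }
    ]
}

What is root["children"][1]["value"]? 20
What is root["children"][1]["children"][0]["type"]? "element"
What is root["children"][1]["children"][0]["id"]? 580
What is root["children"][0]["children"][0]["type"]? "entry"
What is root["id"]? 974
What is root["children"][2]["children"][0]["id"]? 207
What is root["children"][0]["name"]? "node_926"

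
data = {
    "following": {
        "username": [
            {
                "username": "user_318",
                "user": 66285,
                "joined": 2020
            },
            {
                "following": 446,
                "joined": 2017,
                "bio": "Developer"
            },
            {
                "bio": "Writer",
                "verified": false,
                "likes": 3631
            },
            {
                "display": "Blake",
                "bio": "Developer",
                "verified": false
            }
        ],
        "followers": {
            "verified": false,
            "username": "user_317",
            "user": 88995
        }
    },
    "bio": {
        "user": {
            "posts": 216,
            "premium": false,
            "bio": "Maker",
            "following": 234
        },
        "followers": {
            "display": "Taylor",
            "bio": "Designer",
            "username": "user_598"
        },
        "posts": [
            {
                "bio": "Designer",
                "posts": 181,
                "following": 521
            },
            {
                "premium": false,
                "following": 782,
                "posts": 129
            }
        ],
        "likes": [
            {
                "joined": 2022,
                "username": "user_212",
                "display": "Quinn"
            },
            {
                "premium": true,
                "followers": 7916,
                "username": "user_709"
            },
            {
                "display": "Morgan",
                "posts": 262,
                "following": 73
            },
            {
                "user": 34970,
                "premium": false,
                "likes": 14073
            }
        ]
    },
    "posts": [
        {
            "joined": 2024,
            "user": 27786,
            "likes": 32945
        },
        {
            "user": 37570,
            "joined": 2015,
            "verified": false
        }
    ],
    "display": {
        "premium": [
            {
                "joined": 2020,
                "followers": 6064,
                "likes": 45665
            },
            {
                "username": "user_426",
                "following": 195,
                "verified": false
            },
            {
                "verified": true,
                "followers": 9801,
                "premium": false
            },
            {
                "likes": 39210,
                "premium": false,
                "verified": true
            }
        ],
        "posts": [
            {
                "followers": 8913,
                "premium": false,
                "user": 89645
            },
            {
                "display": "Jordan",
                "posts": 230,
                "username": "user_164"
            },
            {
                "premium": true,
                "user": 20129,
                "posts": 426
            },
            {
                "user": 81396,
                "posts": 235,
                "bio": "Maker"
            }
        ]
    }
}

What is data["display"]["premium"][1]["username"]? "user_426"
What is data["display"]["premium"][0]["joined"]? 2020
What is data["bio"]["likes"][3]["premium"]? False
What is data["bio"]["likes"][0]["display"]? "Quinn"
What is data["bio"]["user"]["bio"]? "Maker"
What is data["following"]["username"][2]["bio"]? "Writer"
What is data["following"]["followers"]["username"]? "user_317"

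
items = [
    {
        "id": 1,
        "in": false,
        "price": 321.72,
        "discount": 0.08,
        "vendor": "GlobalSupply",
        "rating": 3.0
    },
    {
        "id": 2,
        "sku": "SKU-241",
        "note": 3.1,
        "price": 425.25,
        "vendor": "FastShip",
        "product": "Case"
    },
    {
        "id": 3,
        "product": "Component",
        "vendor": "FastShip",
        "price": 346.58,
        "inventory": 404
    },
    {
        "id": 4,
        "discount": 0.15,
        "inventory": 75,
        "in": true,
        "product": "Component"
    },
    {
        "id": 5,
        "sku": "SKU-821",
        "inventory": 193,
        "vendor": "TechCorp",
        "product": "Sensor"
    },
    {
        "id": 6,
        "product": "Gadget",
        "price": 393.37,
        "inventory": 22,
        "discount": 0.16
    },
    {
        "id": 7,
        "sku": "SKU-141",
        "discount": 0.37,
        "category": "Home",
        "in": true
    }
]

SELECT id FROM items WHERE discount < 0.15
[1]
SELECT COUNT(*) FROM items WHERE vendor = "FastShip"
2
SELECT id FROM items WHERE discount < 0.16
[1, 4]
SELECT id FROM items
[1, 2, 3, 4, 5, 6, 7]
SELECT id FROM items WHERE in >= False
[1, 4, 7]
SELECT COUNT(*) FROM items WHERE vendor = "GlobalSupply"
1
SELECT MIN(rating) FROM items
3.0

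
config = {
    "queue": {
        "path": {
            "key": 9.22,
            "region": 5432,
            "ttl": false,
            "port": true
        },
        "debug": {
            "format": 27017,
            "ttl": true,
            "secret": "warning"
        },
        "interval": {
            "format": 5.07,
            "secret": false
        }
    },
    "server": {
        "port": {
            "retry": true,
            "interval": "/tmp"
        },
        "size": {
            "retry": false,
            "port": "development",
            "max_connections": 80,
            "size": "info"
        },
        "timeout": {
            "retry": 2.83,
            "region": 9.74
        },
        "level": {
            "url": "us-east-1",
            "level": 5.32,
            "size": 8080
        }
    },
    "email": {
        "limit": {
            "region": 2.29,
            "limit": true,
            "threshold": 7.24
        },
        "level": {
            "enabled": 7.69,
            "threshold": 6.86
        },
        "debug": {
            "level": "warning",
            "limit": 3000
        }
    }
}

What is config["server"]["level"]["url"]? "us-east-1"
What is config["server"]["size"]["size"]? "info"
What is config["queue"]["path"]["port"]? True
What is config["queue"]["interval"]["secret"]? False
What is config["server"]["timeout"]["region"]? 9.74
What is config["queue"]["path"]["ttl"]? False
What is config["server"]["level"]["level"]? 5.32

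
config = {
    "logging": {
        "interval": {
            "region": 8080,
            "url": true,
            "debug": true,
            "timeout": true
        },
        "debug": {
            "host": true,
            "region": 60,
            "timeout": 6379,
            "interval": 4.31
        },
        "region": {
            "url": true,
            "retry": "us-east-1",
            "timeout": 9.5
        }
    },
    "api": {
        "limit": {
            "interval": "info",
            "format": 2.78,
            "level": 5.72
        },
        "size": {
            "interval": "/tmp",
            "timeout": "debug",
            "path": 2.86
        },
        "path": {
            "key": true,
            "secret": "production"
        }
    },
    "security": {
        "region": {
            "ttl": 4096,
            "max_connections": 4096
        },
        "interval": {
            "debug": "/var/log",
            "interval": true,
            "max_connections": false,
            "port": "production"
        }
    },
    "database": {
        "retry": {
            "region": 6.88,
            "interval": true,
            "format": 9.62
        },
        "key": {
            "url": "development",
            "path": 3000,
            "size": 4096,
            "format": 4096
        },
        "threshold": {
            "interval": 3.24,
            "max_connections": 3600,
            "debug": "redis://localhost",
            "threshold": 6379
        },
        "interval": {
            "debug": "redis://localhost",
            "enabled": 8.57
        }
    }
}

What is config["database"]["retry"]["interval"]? True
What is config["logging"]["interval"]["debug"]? True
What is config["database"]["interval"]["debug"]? "redis://localhost"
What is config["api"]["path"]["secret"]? "production"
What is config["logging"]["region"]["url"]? True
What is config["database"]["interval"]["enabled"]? 8.57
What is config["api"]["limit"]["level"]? 5.72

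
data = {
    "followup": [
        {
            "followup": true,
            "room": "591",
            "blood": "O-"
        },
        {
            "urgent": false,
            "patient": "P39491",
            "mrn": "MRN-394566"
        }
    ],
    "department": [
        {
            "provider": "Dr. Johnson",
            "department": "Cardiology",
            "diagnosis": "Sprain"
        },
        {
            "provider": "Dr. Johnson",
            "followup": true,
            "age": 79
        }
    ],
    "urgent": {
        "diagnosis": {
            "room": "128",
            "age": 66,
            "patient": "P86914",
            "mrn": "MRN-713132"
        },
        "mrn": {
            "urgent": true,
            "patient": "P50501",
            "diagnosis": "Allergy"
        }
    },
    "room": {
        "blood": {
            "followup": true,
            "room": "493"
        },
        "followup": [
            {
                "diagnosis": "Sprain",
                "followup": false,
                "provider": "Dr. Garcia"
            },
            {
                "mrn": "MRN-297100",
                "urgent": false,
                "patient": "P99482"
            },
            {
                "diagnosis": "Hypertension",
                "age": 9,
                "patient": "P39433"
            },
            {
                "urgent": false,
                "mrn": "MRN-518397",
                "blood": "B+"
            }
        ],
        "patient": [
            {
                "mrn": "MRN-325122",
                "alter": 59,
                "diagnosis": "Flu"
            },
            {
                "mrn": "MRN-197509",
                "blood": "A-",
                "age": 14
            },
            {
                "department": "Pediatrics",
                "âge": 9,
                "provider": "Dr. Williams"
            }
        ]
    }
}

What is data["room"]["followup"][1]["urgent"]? False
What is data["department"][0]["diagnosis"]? "Sprain"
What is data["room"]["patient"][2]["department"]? "Pediatrics"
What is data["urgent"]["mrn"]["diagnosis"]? "Allergy"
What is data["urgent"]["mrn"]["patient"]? "P50501"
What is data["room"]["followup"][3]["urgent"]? False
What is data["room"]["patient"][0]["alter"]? 59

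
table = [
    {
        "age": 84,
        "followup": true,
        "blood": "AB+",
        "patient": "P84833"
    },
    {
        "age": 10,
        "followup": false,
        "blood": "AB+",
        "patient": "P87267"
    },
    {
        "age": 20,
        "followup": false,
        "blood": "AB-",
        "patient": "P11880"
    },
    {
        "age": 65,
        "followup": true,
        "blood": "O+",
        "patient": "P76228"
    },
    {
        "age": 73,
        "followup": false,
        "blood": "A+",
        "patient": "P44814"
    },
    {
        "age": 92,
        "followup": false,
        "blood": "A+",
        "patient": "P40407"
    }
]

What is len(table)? 6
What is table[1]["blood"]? "AB+"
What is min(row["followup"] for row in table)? False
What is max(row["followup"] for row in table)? True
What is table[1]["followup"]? False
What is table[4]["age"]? 73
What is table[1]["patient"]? "P87267"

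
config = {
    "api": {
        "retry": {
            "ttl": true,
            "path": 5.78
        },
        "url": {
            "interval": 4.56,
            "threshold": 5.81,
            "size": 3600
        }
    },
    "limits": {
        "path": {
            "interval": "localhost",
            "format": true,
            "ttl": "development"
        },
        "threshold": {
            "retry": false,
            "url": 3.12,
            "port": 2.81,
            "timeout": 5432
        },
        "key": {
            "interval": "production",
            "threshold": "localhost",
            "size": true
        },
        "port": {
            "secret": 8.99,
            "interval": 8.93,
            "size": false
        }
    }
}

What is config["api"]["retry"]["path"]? 5.78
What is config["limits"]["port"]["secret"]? 8.99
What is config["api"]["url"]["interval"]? 4.56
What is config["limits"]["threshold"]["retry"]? False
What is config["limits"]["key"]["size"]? True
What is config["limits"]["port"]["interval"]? 8.93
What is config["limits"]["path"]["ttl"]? "development"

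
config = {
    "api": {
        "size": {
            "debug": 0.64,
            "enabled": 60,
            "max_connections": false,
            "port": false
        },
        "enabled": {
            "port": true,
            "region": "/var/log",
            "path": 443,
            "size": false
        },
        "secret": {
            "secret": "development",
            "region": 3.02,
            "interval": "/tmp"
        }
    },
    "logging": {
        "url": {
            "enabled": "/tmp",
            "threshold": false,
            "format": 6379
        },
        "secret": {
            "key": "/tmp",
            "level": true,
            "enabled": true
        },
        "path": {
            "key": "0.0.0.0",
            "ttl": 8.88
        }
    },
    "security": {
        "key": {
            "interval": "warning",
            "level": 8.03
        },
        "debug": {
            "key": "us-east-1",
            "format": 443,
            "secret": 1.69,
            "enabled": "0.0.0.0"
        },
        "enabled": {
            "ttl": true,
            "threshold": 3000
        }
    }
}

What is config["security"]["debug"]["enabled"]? "0.0.0.0"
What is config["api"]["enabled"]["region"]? "/var/log"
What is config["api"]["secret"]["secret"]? "development"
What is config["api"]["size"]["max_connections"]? False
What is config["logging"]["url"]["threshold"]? False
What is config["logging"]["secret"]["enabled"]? True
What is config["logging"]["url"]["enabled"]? "/tmp"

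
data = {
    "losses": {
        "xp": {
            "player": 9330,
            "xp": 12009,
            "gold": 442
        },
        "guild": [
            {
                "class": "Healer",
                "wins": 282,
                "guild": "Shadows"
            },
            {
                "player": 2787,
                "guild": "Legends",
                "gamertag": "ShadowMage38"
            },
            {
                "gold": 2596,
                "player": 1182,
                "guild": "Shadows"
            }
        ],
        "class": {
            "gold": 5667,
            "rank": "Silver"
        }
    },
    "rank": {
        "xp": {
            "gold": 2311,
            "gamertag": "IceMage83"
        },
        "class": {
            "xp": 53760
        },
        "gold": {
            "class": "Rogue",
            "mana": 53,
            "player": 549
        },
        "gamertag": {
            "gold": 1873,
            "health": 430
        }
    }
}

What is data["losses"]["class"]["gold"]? 5667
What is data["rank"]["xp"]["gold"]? 2311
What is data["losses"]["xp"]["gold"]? 442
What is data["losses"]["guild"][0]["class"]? "Healer"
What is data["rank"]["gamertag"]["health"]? 430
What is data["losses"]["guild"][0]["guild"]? "Shadows"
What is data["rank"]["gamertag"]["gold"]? 1873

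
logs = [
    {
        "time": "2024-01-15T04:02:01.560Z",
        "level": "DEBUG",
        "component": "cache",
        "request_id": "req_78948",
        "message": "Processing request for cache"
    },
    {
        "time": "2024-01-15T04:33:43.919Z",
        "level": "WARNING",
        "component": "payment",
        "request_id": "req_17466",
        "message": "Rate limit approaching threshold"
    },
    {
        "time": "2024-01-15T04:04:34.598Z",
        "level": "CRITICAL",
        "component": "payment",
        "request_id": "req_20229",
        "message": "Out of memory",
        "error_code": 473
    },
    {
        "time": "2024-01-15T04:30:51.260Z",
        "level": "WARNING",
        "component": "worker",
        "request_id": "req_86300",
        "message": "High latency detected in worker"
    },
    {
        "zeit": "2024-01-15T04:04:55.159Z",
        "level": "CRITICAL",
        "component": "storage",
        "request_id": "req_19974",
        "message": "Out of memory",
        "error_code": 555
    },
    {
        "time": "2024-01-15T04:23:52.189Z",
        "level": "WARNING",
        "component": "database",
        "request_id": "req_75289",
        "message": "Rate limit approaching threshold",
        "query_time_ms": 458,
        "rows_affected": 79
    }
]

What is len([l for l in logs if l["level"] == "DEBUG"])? 1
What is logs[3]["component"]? "worker"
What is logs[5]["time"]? "2024-01-15T04:23:52.189Z"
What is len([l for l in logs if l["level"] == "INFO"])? 0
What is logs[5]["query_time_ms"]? 458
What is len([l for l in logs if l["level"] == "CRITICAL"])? 2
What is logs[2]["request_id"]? "req_20229"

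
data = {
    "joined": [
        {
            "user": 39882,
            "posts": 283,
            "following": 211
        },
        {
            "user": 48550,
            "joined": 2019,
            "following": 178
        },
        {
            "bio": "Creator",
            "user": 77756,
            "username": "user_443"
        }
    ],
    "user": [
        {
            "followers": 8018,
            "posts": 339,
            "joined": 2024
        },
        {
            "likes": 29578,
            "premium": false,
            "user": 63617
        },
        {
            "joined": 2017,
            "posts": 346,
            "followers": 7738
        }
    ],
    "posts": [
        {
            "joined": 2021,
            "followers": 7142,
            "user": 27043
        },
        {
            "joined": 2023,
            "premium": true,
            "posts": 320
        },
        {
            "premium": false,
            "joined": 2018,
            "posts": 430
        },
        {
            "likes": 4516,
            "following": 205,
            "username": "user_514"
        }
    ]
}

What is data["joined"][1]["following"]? 178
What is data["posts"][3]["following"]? 205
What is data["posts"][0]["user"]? 27043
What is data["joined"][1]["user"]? 48550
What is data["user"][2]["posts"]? 346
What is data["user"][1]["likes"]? 29578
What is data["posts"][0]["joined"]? 2021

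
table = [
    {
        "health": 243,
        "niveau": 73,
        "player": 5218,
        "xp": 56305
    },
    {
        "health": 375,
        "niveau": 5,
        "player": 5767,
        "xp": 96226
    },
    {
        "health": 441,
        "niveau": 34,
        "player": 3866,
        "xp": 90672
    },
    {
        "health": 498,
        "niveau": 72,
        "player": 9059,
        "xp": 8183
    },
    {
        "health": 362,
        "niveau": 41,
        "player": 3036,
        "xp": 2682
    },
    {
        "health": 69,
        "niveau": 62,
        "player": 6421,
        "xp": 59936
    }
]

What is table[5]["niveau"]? 62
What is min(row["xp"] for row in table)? 2682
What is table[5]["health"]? 69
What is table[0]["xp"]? 56305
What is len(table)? 6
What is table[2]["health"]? 441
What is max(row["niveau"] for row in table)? 73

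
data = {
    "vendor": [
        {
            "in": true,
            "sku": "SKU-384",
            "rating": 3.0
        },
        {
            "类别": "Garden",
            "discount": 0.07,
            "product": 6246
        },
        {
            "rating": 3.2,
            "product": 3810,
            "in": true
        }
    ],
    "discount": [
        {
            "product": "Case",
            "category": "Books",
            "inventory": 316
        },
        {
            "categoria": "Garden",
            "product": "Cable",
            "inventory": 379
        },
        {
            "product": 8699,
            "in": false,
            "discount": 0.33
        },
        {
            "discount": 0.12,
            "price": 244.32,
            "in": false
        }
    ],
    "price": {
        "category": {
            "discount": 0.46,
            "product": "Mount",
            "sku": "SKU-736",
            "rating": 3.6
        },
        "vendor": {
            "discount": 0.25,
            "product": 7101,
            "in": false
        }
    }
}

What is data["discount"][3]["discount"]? 0.12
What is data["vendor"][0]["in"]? True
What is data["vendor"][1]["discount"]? 0.07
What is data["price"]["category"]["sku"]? "SKU-736"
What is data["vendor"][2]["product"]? 3810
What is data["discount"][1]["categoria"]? "Garden"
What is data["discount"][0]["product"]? "Case"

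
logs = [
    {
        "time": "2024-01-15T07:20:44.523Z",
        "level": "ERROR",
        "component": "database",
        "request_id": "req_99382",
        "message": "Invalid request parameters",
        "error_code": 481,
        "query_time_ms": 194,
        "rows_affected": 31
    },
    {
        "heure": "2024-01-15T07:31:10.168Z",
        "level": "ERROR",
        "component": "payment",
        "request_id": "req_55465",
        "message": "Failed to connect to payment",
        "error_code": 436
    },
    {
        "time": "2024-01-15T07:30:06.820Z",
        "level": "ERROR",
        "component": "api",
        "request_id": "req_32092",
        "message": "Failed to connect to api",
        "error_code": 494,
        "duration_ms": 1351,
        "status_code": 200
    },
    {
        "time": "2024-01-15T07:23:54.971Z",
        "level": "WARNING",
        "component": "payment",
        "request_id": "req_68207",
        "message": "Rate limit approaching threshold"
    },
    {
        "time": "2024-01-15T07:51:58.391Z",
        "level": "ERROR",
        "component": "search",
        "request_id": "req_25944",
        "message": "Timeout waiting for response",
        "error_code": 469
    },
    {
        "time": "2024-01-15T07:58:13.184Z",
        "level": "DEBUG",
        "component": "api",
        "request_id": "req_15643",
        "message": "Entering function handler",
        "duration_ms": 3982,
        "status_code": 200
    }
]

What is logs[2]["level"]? "ERROR"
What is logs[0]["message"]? "Invalid request parameters"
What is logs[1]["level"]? "ERROR"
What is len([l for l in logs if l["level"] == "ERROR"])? 4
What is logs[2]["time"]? "2024-01-15T07:30:06.820Z"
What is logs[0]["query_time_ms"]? 194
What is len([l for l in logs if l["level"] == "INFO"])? 0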